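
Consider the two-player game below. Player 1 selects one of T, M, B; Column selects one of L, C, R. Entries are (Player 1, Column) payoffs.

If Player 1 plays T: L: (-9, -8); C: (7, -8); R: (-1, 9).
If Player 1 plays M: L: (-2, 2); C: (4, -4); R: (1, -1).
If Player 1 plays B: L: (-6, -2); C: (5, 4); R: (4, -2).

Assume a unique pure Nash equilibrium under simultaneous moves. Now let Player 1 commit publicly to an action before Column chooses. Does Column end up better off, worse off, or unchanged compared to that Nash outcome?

Column best-responds to each possible Player 1 move:
- T: Column compares -8, -8, 9 and picks R; Player 1 would get -1.
- M: Column compares 2, -4, -1 and picks L; Player 1 would get -2.
- B: Column compares -2, 4, -2 and picks C; Player 1 would get 5.
Maximizing over -1, -2, 5, Player 1 chooses B. Subgame-perfect outcome: (B, C) with payoffs (5, 4).
Now find the simultaneous Nash equilibrium.
Player 1's best replies: L→M; C→T; R→B.
Column's best replies: T→R; M→L; B→C.
The unique mutual best reply is (M, L), giving (-2, 2).
Column earns 4 sequentially versus 2 at the Nash outcome: better off.

better off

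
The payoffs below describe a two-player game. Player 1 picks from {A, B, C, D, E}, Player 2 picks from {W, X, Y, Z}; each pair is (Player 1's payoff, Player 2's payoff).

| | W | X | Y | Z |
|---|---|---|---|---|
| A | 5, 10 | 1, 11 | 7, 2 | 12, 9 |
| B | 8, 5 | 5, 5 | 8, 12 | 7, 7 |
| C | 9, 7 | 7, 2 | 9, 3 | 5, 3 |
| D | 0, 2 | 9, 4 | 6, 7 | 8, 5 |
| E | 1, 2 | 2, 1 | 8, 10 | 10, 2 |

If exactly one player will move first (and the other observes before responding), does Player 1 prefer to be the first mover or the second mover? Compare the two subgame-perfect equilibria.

If Player 1 leads: Player 2's best replies are A→X, B→Y, C→W, D→Y, E→Y; Player 1's induced payoffs 1, 8, 9, 6, 8; outcome (C, W), payoffs (9, 7).
If Player 2 leads: Player 1's best replies are W→C, X→D, Y→C, Z→A; Player 2's induced payoffs 7, 4, 3, 9; outcome (A, Z), payoffs (12, 9).
Player 1 gets 9 moving first and 12 moving second, so Player 1 prefers to move second.

second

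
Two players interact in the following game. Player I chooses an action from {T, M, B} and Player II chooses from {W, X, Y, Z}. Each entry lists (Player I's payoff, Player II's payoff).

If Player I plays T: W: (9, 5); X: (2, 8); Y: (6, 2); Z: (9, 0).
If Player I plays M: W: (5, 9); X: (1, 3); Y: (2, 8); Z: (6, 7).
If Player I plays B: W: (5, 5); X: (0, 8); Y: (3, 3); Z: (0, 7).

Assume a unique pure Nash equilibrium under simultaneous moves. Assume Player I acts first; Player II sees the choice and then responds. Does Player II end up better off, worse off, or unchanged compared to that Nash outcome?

Backward induction with Player I moving first.
- T: Player II compares 5, 8, 2, 0 and picks X; Player I would get 2.
- M: Player II compares 9, 3, 8, 7 and picks W; Player I would get 5.
- B: Player II compares 5, 8, 3, 7 and picks X; Player I would get 0.
Among 2, 5, 0, the best is 5 at M. Subgame-perfect outcome: (M, W) with payoffs (5, 9).
Under simultaneous play:
Player I's best replies: W→T; X→T; Y→T; Z→T.
Player II's best replies: T→X; M→W; B→X.
Only (T, X) has each player best-responding; Nash payoffs (2, 8).
Player II earns 9 sequentially versus 8 at the Nash outcome: better off.

better off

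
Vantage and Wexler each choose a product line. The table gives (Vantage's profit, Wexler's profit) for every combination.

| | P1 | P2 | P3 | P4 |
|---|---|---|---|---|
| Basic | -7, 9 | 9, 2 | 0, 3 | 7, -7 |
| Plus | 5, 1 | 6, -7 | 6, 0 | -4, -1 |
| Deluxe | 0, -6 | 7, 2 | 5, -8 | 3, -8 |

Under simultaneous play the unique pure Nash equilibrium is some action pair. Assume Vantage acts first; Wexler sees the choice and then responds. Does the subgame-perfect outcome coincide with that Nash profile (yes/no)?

Work backward from Wexler's decision.
- Basic → Wexler plays P1 (best of 9, 2, 3, -7); Vantage gets -7.
- Plus → Wexler plays P1 (best of 1, -7, 0, -1); Vantage gets 5.
- Deluxe → Wexler plays P2 (best of -6, 2, -8, -8); Vantage gets 7.
Vantage's induced payoffs are -7, 5, 7, so Vantage commits to Deluxe. Subgame-perfect outcome: (Deluxe, P2) with payoffs (7, 2).
Under simultaneous play:
Vantage's best replies: P1→Plus; P2→Basic; P3→Plus; P4→Basic.
Wexler's best replies: Basic→P1; Plus→P1; Deluxe→P2.
Only (Plus, P1) has each player best-responding; Nash payoffs (5, 1).
Sequential outcome (Deluxe, P2) differs from the Nash profile (Plus, P1).

no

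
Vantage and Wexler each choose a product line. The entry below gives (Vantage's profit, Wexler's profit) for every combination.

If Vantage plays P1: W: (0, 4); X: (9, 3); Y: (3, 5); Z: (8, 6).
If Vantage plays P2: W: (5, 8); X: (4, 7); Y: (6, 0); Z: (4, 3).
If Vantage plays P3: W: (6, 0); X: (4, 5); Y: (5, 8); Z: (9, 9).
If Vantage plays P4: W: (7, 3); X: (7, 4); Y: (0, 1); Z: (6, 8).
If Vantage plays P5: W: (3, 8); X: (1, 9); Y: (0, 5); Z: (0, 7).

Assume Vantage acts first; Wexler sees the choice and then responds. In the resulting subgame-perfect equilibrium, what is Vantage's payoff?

9

Wexler best-responds to each possible Vantage move:
- P1 → Wexler plays Z (best of 4, 3, 5, 6); Vantage gets 8.
- P2 → Wexler plays W (best of 8, 7, 0, 3); Vantage gets 5.
- P3 → Wexler plays Z (best of 0, 5, 8, 9); Vantage gets 9.
- P4 → Wexler plays Z (best of 3, 4, 1, 8); Vantage gets 6.
- P5 → Wexler plays X (best of 8, 9, 5, 7); Vantage gets 1.
Among 8, 5, 9, 6, 1, the best is 9 at P3. Subgame-perfect outcome: (P3, Z) with payoffs (9, 9).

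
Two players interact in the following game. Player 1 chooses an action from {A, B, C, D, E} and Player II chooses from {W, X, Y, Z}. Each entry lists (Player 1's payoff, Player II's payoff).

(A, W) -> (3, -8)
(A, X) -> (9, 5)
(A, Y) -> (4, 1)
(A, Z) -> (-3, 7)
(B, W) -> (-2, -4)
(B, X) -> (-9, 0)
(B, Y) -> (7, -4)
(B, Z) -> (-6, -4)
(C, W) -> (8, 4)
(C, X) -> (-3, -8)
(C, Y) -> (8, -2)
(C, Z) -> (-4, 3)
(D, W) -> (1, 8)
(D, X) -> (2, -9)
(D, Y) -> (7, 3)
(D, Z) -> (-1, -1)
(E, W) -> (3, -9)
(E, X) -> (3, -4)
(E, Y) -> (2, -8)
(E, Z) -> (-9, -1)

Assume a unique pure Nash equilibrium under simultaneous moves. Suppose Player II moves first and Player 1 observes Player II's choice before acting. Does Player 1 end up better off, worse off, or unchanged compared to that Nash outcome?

Backward induction with Player II moving first.
- W → Player 1 plays C (best of 3, -2, 8, 1, 3); Player II gets 4.
- X → Player 1 plays A (best of 9, -9, -3, 2, 3); Player II gets 5.
- Y → Player 1 plays C (best of 4, 7, 8, 7, 2); Player II gets -2.
- Z → Player 1 plays D (best of -3, -6, -4, -1, -9); Player II gets -1.
Player II's induced payoffs are 4, 5, -2, -1, so Player II commits to X. Subgame-perfect outcome: (A, X) with payoffs (9, 5).
Now find the simultaneous Nash equilibrium.
Player 1's best replies: W→C; X→A; Y→C; Z→D.
Player II's best replies: A→Z; B→X; C→W; D→W; E→Z.
The unique mutual best reply is (C, W), giving (8, 4).
Player 1 earns 9 sequentially versus 8 at the Nash outcome: better off.

better off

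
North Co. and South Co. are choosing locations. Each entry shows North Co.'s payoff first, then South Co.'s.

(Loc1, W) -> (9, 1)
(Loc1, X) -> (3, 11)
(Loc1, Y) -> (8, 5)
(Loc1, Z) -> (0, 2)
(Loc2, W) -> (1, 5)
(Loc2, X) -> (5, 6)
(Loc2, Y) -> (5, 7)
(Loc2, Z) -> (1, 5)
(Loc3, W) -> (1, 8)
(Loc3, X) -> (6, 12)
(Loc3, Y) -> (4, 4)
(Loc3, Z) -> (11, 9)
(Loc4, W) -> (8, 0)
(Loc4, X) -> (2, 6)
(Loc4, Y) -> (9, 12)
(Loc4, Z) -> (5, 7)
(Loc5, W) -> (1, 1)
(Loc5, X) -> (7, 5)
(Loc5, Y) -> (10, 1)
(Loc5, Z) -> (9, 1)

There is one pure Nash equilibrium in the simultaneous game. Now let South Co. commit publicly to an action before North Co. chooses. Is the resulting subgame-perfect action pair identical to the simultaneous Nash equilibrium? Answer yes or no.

North Co. best-responds to each possible South Co. move:
- W: BR = Loc1, leader payoff 1.
- X: BR = Loc5, leader payoff 5.
- Y: BR = Loc5, leader payoff 1.
- Z: BR = Loc3, leader payoff 9.
South Co.'s induced payoffs are 1, 5, 1, 9, so South Co. commits to Z. Subgame-perfect outcome: (Loc3, Z) with payoffs (11, 9).
Now find the simultaneous Nash equilibrium.
North Co.'s best replies: W→Loc1; X→Loc5; Y→Loc5; Z→Loc3.
South Co.'s best replies: Loc1→X; Loc2→Y; Loc3→X; Loc4→Y; Loc5→X.
Only (Loc5, X) has each player best-responding; Nash payoffs (7, 5).
Sequential outcome (Loc3, Z) differs from the Nash profile (Loc5, X).

no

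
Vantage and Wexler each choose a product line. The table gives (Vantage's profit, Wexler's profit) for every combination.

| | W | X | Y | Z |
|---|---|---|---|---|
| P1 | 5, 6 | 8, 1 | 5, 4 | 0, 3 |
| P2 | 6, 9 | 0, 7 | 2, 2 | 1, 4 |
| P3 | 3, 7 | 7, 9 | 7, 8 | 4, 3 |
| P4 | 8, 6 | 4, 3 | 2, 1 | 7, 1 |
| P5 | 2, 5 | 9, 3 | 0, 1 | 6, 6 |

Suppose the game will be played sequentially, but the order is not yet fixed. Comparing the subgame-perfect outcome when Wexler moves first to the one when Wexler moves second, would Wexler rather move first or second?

If Vantage leads: Wexler's best replies are P1→W, P2→W, P3→X, P4→W, P5→Z; Vantage's induced payoffs 5, 6, 7, 8, 6; outcome (P4, W), payoffs (8, 6).
If Wexler leads: Vantage's best replies are W→P4, X→P5, Y→P3, Z→P4; Wexler's induced payoffs 6, 3, 8, 1; outcome (P3, Y), payoffs (7, 8).
Wexler gets 8 moving first and 6 moving second, so Wexler prefers to move first.

first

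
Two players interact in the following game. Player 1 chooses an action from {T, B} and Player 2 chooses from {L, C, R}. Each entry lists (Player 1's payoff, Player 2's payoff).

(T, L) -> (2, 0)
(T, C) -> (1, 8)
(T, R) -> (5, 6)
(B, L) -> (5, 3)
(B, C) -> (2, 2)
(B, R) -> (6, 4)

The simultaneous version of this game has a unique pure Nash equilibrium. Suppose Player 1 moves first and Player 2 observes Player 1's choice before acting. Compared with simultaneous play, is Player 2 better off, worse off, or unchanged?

Work backward from Player 2's decision.
- T: BR = C, leader payoff 1.
- B: BR = R, leader payoff 6.
Maximizing over 1, 6, Player 1 chooses B. Subgame-perfect outcome: (B, R) with payoffs (6, 4).
For the simultaneous game, intersect best replies.
Player 1's best replies: L→B; C→B; R→B.
Player 2's best replies: T→C; B→R.
The unique mutual best reply is (B, R), giving (6, 4).
Player 2 earns 4 sequentially versus 4 at the Nash outcome: unchanged.

unchanged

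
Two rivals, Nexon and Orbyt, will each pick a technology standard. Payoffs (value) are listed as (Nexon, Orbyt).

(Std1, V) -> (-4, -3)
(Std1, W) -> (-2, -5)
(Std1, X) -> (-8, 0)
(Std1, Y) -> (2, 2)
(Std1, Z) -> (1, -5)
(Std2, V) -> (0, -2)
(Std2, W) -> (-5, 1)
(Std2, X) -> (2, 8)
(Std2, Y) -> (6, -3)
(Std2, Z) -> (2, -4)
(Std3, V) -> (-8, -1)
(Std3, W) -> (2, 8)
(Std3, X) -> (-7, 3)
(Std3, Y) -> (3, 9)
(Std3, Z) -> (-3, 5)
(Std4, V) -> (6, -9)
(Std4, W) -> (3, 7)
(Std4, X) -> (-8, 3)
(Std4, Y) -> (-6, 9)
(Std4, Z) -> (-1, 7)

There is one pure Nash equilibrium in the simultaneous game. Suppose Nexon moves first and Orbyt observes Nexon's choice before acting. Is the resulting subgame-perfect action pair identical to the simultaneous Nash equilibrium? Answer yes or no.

no

Work backward from Orbyt's decision.
- Std1: Orbyt compares -3, -5, 0, 2, -5 and picks Y; Nexon would get 2.
- Std2: Orbyt compares -2, 1, 8, -3, -4 and picks X; Nexon would get 2.
- Std3: Orbyt compares -1, 8, 3, 9, 5 and picks Y; Nexon would get 3.
- Std4: Orbyt compares -9, 7, 3, 9, 7 and picks Y; Nexon would get -6.
Nexon's induced payoffs are 2, 2, 3, -6, so Nexon commits to Std3. Subgame-perfect outcome: (Std3, Y) with payoffs (3, 9).
Now find the simultaneous Nash equilibrium.
Nexon's best replies: V→Std4; W→Std4; X→Std2; Y→Std2; Z→Std2.
Orbyt's best replies: Std1→Y; Std2→X; Std3→Y; Std4→Y.
Only (Std2, X) has each player best-responding; Nash payoffs (2, 8).
Sequential outcome (Std3, Y) differs from the Nash profile (Std2, X).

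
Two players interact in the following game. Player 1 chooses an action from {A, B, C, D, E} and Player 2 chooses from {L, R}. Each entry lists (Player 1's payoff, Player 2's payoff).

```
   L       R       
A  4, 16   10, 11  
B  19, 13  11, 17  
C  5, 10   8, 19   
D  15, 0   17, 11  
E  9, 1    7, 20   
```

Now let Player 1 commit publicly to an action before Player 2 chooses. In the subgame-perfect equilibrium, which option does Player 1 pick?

D

Player 2 best-responds to each possible Player 1 move:
- A → Player 2 plays L (best of 16, 11); Player 1 gets 4.
- B → Player 2 plays R (best of 13, 17); Player 1 gets 11.
- C → Player 2 plays R (best of 10, 19); Player 1 gets 8.
- D → Player 2 plays R (best of 0, 11); Player 1 gets 17.
- E → Player 2 plays R (best of 1, 20); Player 1 gets 7.
Among 4, 11, 8, 17, 7, the best is 17 at D. Subgame-perfect outcome: (D, R) with payoffs (17, 11).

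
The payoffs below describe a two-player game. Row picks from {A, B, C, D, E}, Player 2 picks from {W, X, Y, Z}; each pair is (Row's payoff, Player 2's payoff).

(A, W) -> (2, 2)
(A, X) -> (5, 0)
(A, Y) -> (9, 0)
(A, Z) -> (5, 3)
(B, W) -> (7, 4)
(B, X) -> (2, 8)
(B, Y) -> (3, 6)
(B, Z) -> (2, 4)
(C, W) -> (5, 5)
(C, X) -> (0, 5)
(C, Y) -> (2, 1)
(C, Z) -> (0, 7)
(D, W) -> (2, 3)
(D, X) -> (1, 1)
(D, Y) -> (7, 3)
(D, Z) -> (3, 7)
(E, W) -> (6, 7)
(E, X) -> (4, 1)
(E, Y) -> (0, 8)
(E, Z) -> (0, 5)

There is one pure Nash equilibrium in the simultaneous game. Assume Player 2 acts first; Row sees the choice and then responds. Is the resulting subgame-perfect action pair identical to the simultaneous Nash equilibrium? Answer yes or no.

no

Backward induction with Player 2 moving first.
- W: BR = B, leader payoff 4.
- X: BR = A, leader payoff 0.
- Y: BR = A, leader payoff 0.
- Z: BR = A, leader payoff 3.
Player 2's induced payoffs are 4, 0, 0, 3, so Player 2 commits to W. Subgame-perfect outcome: (B, W) with payoffs (7, 4).
For the simultaneous game, intersect best replies.
Row's best replies: W→B; X→A; Y→A; Z→A.
Player 2's best replies: A→Z; B→X; C→Z; D→Z; E→Y.
Only (A, Z) has each player best-responding; Nash payoffs (5, 3).
Sequential outcome (B, W) differs from the Nash profile (A, Z).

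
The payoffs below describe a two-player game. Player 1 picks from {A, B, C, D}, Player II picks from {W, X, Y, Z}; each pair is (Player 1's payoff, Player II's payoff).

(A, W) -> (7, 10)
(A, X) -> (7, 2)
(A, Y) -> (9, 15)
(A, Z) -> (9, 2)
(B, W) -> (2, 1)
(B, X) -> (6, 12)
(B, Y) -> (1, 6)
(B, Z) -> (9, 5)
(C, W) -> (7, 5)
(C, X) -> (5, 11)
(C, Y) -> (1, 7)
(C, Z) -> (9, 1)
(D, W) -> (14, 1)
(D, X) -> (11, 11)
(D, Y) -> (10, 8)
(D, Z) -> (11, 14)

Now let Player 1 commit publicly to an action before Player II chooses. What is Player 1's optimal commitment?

D

Solve by backward induction (Player 1 leads).
- A → Player II plays Y (best of 10, 2, 15, 2); Player 1 gets 9.
- B → Player II plays X (best of 1, 12, 6, 5); Player 1 gets 6.
- C → Player II plays X (best of 5, 11, 7, 1); Player 1 gets 5.
- D → Player II plays Z (best of 1, 11, 8, 14); Player 1 gets 11.
Among 9, 6, 5, 11, the best is 11 at D. Subgame-perfect outcome: (D, Z) with payoffs (11, 14).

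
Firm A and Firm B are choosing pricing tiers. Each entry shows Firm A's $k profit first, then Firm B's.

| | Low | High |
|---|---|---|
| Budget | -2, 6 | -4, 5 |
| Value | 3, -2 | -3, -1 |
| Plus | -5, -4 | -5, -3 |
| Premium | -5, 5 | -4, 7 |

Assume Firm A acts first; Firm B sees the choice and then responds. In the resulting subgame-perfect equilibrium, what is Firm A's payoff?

Work backward from Firm B's decision.
- Budget → Firm B plays Low (best of 6, 5); Firm A gets -2.
- Value → Firm B plays High (best of -2, -1); Firm A gets -3.
- Plus → Firm B plays High (best of -4, -3); Firm A gets -5.
- Premium → Firm B plays High (best of 5, 7); Firm A gets -4.
Firm A's induced payoffs are -2, -3, -5, -4, so Firm A commits to Budget. Subgame-perfect outcome: (Budget, Low) with payoffs (-2, 6).

-2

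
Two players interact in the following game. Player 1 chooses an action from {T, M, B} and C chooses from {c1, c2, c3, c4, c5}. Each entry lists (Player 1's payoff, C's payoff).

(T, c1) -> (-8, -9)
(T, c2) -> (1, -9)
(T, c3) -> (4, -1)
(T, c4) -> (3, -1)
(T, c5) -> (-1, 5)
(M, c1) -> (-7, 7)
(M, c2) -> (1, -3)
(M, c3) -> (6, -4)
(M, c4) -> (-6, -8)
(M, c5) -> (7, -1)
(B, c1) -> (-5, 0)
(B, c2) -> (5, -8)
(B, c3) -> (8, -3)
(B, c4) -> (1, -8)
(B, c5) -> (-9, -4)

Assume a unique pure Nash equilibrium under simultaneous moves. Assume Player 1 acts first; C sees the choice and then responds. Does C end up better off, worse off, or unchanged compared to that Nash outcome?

better off

C best-responds to each possible Player 1 move:
- T → C plays c5 (best of -9, -9, -1, -1, 5); Player 1 gets -1.
- M → C plays c1 (best of 7, -3, -4, -8, -1); Player 1 gets -7.
- B → C plays c1 (best of 0, -8, -3, -8, -4); Player 1 gets -5.
Among -1, -7, -5, the best is -1 at T. Subgame-perfect outcome: (T, c5) with payoffs (-1, 5).
For the simultaneous game, intersect best replies.
Player 1's best replies: c1→B; c2→B; c3→B; c4→T; c5→M.
C's best replies: T→c5; M→c1; B→c1.
Only (B, c1) has each player best-responding; Nash payoffs (-5, 0).
C earns 5 sequentially versus 0 at the Nash outcome: better off.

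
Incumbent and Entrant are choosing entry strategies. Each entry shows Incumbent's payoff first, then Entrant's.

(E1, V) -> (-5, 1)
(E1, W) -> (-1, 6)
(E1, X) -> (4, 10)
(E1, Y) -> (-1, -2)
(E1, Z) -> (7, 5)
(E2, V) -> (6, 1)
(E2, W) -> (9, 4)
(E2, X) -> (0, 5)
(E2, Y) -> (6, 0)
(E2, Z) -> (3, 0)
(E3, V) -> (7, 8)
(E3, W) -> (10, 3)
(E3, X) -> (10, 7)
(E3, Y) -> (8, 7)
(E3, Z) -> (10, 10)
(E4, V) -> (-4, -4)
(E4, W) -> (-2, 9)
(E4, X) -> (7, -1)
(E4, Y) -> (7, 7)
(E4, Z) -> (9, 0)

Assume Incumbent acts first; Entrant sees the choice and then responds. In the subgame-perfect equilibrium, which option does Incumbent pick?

Solve by backward induction (Incumbent leads).
- E1: BR = X, leader payoff 4.
- E2: BR = X, leader payoff 0.
- E3: BR = Z, leader payoff 10.
- E4: BR = W, leader payoff -2.
Maximizing over 4, 0, 10, -2, Incumbent chooses E3. Subgame-perfect outcome: (E3, Z) with payoffs (10, 10).

E3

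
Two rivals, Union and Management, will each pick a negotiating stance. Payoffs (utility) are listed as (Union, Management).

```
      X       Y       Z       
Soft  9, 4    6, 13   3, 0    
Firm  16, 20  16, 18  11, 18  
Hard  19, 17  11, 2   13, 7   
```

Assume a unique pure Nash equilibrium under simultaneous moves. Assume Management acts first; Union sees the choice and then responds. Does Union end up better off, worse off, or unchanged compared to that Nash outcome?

Work backward from Union's decision.
- X: BR = Hard, leader payoff 17.
- Y: BR = Firm, leader payoff 18.
- Z: BR = Hard, leader payoff 7.
Among 17, 18, 7, the best is 18 at Y. Subgame-perfect outcome: (Firm, Y) with payoffs (16, 18).
Under simultaneous play:
Union's best replies: X→Hard; Y→Firm; Z→Hard.
Management's best replies: Soft→Y; Firm→X; Hard→X.
The unique mutual best reply is (Hard, X), giving (19, 17).
Union earns 16 sequentially versus 19 at the Nash outcome: worse off.

worse off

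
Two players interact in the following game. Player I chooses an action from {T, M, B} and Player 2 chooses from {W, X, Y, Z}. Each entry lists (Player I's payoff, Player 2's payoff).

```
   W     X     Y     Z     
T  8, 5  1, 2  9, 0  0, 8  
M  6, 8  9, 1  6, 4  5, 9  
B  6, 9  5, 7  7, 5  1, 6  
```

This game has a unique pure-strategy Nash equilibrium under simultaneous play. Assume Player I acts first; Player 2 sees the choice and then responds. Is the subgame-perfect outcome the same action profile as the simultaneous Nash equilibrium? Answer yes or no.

Backward induction with Player I moving first.
- T → Player 2 plays Z (best of 5, 2, 0, 8); Player I gets 0.
- M → Player 2 plays Z (best of 8, 1, 4, 9); Player I gets 5.
- B → Player 2 plays W (best of 9, 7, 5, 6); Player I gets 6.
Maximizing over 0, 5, 6, Player I chooses B. Subgame-perfect outcome: (B, W) with payoffs (6, 9).
For the simultaneous game, intersect best replies.
Player I's best replies: W→T; X→M; Y→T; Z→M.
Player 2's best replies: T→Z; M→Z; B→W.
The unique mutual best reply is (M, Z), giving (5, 9).
Sequential outcome (B, W) differs from the Nash profile (M, Z).

no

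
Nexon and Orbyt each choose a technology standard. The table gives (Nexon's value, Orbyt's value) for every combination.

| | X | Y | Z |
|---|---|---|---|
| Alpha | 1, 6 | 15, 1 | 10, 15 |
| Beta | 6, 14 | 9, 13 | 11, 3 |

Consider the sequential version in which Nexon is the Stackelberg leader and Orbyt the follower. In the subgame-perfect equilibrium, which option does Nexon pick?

Backward induction with Nexon moving first.
- Alpha → Orbyt plays Z (best of 6, 1, 15); Nexon gets 10.
- Beta → Orbyt plays X (best of 14, 13, 3); Nexon gets 6.
Nexon's induced payoffs are 10, 6, so Nexon commits to Alpha. Subgame-perfect outcome: (Alpha, Z) with payoffs (10, 15).

Alpha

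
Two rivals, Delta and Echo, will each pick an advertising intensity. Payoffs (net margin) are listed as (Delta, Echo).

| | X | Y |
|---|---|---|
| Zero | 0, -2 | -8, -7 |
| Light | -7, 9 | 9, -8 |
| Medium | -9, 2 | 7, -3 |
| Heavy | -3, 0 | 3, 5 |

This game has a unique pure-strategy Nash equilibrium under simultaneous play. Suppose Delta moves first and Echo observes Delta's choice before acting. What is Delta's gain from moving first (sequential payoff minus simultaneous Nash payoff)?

Backward induction with Delta moving first.
- Zero: Echo compares -2, -7 and picks X; Delta would get 0.
- Light: Echo compares 9, -8 and picks X; Delta would get -7.
- Medium: Echo compares 2, -3 and picks X; Delta would get -9.
- Heavy: Echo compares 0, 5 and picks Y; Delta would get 3.
Maximizing over 0, -7, -9, 3, Delta chooses Heavy. Subgame-perfect outcome: (Heavy, Y) with payoffs (3, 5).
Now find the simultaneous Nash equilibrium.
Delta's best replies: X→Zero; Y→Light.
Echo's best replies: Zero→X; Light→X; Medium→X; Heavy→Y.
The unique mutual best reply is (Zero, X), giving (0, -2).
Delta's commitment gain: 3 − 0 = 3.

3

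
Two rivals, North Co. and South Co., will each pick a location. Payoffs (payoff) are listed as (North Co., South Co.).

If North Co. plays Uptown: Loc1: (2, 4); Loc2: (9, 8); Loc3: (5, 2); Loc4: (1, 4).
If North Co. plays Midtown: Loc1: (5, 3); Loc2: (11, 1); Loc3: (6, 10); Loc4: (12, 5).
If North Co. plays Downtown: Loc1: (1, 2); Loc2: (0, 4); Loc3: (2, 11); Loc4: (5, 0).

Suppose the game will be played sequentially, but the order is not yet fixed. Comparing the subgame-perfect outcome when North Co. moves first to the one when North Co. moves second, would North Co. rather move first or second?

first

If North Co. leads: South Co.'s best replies are Uptown→Loc2, Midtown→Loc3, Downtown→Loc3; North Co.'s induced payoffs 9, 6, 2; outcome (Uptown, Loc2), payoffs (9, 8).
If South Co. leads: North Co.'s best replies are Loc1→Midtown, Loc2→Midtown, Loc3→Midtown, Loc4→Midtown; South Co.'s induced payoffs 3, 1, 10, 5; outcome (Midtown, Loc3), payoffs (6, 10).
North Co. gets 9 moving first and 6 moving second, so North Co. prefers to move first.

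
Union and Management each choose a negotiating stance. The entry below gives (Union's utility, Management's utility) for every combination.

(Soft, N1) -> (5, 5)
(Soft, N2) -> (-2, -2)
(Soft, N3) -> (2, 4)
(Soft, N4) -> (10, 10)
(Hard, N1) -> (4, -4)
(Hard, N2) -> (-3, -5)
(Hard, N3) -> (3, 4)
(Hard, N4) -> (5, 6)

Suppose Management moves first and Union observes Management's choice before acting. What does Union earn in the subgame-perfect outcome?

Backward induction with Management moving first.
- N1 → Union plays Soft (best of 5, 4); Management gets 5.
- N2 → Union plays Soft (best of -2, -3); Management gets -2.
- N3 → Union plays Hard (best of 2, 3); Management gets 4.
- N4 → Union plays Soft (best of 10, 5); Management gets 10.
Management's induced payoffs are 5, -2, 4, 10, so Management commits to N4. Subgame-perfect outcome: (Soft, N4) with payoffs (10, 10).

10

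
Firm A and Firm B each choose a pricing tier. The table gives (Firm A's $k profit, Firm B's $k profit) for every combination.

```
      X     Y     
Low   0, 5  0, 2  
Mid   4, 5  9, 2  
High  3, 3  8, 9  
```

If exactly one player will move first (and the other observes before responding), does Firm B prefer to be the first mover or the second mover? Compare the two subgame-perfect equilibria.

second

If Firm A leads: Firm B's best replies are Low→X, Mid→X, High→Y; Firm A's induced payoffs 0, 4, 8; outcome (High, Y), payoffs (8, 9).
If Firm B leads: Firm A's best replies are X→Mid, Y→Mid; Firm B's induced payoffs 5, 2; outcome (Mid, X), payoffs (4, 5).
Firm B gets 5 moving first and 9 moving second, so Firm B prefers to move second.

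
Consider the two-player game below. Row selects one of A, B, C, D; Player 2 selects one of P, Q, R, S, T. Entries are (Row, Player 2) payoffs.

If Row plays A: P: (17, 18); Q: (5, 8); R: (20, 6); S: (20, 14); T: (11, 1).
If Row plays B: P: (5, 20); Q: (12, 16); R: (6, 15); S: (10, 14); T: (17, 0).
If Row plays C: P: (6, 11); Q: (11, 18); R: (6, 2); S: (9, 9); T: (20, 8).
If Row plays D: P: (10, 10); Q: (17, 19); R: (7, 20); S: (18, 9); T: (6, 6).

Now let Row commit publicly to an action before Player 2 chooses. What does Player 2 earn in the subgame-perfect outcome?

18

Solve by backward induction (Row leads).
- A → Player 2 plays P (best of 18, 8, 6, 14, 1); Row gets 17.
- B → Player 2 plays P (best of 20, 16, 15, 14, 0); Row gets 5.
- C → Player 2 plays Q (best of 11, 18, 2, 9, 8); Row gets 11.
- D → Player 2 plays R (best of 10, 19, 20, 9, 6); Row gets 7.
Among 17, 5, 11, 7, the best is 17 at A. Subgame-perfect outcome: (A, P) with payoffs (17, 18).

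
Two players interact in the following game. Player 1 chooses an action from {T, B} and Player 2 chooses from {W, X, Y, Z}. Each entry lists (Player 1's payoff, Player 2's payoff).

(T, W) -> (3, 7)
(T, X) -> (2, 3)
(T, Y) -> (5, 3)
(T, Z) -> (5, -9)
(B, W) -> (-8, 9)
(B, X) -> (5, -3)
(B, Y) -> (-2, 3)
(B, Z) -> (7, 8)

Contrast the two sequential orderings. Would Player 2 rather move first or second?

first

If Player 1 leads: Player 2's best replies are T→W, B→W; Player 1's induced payoffs 3, -8; outcome (T, W), payoffs (3, 7).
If Player 2 leads: Player 1's best replies are W→T, X→B, Y→T, Z→B; Player 2's induced payoffs 7, -3, 3, 8; outcome (B, Z), payoffs (7, 8).
Player 2 gets 8 moving first and 7 moving second, so Player 2 prefers to move first.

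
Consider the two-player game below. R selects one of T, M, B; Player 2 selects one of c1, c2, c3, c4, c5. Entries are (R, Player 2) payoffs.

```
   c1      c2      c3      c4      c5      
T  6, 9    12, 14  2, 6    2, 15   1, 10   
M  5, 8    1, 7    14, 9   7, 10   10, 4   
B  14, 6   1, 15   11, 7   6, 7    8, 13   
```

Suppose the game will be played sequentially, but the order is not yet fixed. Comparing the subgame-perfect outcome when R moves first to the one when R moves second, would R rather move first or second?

second

If R leads: Player 2's best replies are T→c4, M→c4, B→c2; R's induced payoffs 2, 7, 1; outcome (M, c4), payoffs (7, 10).
If Player 2 leads: R's best replies are c1→B, c2→T, c3→M, c4→M, c5→M; Player 2's induced payoffs 6, 14, 9, 10, 4; outcome (T, c2), payoffs (12, 14).
R gets 7 moving first and 12 moving second, so R prefers to move second.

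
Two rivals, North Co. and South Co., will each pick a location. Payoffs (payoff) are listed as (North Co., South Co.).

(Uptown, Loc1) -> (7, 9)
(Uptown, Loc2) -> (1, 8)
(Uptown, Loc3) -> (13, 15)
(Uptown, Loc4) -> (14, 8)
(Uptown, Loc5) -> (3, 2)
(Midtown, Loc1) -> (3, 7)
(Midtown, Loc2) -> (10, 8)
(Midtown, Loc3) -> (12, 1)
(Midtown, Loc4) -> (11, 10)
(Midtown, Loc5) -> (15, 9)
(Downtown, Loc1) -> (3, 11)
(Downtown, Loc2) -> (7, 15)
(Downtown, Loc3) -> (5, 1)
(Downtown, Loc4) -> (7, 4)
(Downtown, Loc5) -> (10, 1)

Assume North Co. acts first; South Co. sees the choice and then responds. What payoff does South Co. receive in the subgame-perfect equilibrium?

15

Backward induction with North Co. moving first.
- Uptown → South Co. plays Loc3 (best of 9, 8, 15, 8, 2); North Co. gets 13.
- Midtown → South Co. plays Loc4 (best of 7, 8, 1, 10, 9); North Co. gets 11.
- Downtown → South Co. plays Loc2 (best of 11, 15, 1, 4, 1); North Co. gets 7.
Among 13, 11, 7, the best is 13 at Uptown. Subgame-perfect outcome: (Uptown, Loc3) with payoffs (13, 15).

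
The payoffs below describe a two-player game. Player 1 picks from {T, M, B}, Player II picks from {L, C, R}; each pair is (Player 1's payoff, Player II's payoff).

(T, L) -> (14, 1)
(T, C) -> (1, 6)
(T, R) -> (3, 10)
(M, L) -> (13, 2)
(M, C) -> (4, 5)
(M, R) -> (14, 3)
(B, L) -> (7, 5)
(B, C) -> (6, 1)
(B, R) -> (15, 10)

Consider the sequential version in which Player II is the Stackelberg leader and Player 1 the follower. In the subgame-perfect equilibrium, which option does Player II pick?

Backward induction with Player II moving first.
- L: BR = T, leader payoff 1.
- C: BR = B, leader payoff 1.
- R: BR = B, leader payoff 10.
Maximizing over 1, 1, 10, Player II chooses R. Subgame-perfect outcome: (B, R) with payoffs (15, 10).

R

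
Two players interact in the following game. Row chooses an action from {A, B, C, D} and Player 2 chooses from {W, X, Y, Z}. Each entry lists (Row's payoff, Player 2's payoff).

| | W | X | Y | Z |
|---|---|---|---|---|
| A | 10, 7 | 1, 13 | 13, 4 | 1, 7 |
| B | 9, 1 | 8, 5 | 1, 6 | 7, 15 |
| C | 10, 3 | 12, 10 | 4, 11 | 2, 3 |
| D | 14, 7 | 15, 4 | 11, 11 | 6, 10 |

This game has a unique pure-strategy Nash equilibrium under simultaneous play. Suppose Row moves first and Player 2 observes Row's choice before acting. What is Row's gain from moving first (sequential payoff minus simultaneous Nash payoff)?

Player 2 best-responds to each possible Row move:
- A: BR = X, leader payoff 1.
- B: BR = Z, leader payoff 7.
- C: BR = Y, leader payoff 4.
- D: BR = Y, leader payoff 11.
Among 1, 7, 4, 11, the best is 11 at D. Subgame-perfect outcome: (D, Y) with payoffs (11, 11).
Under simultaneous play:
Row's best replies: W→D; X→D; Y→A; Z→B.
Player 2's best replies: A→X; B→Z; C→Y; D→Y.
The unique mutual best reply is (B, Z), giving (7, 15).
Row's commitment gain: 11 − 7 = 4.

4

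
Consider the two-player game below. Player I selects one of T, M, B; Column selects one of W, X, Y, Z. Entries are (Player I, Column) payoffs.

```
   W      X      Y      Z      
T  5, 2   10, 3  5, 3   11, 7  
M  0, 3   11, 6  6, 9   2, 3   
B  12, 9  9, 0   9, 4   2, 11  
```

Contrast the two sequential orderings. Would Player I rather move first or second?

If Player I leads: Column's best replies are T→Z, M→Y, B→Z; Player I's induced payoffs 11, 6, 2; outcome (T, Z), payoffs (11, 7).
If Column leads: Player I's best replies are W→B, X→M, Y→B, Z→T; Column's induced payoffs 9, 6, 4, 7; outcome (B, W), payoffs (12, 9).
Player I gets 11 moving first and 12 moving second, so Player I prefers to move second.

second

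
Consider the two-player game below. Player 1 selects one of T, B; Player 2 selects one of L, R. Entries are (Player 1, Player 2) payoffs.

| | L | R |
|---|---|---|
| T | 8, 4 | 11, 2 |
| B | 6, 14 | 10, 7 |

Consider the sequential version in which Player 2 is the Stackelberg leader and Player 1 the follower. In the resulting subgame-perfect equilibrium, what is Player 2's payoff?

Work backward from Player 1's decision.
- L: BR = T, leader payoff 4.
- R: BR = T, leader payoff 2.
Maximizing over 4, 2, Player 2 chooses L. Subgame-perfect outcome: (T, L) with payoffs (8, 4).

4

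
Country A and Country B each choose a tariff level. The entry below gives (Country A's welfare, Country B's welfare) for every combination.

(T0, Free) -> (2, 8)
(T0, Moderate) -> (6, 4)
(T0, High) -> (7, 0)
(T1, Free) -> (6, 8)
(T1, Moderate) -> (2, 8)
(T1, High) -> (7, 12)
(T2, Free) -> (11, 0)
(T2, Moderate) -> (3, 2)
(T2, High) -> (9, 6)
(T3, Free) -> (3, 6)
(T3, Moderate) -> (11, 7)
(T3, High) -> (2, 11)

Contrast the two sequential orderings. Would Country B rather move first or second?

first

If Country A leads: Country B's best replies are T0→Free, T1→High, T2→High, T3→High; Country A's induced payoffs 2, 7, 9, 2; outcome (T2, High), payoffs (9, 6).
If Country B leads: Country A's best replies are Free→T2, Moderate→T3, High→T2; Country B's induced payoffs 0, 7, 6; outcome (T3, Moderate), payoffs (11, 7).
Country B gets 7 moving first and 6 moving second, so Country B prefers to move first.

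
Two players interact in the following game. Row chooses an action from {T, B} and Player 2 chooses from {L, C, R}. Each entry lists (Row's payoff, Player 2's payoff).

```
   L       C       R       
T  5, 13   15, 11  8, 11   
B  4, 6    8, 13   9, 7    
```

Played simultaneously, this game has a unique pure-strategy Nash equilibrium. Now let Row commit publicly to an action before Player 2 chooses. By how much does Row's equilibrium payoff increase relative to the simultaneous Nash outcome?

Backward induction with Row moving first.
- T: BR = L, leader payoff 5.
- B: BR = C, leader payoff 8.
Row's induced payoffs are 5, 8, so Row commits to B. Subgame-perfect outcome: (B, C) with payoffs (8, 13).
Under simultaneous play:
Row's best replies: L→T; C→T; R→B.
Player 2's best replies: T→L; B→C.
Only (T, L) has each player best-responding; Nash payoffs (5, 13).
Row's commitment gain: 8 − 5 = 3.

3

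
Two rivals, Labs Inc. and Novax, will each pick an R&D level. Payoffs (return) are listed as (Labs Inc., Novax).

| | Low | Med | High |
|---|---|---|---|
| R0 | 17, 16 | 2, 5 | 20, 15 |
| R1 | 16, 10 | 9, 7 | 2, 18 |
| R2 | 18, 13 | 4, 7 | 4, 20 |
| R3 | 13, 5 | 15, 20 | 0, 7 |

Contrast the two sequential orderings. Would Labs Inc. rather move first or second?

first

If Labs Inc. leads: Novax's best replies are R0→Low, R1→High, R2→High, R3→Med; Labs Inc.'s induced payoffs 17, 2, 4, 15; outcome (R0, Low), payoffs (17, 16).
If Novax leads: Labs Inc.'s best replies are Low→R2, Med→R3, High→R0; Novax's induced payoffs 13, 20, 15; outcome (R3, Med), payoffs (15, 20).
Labs Inc. gets 17 moving first and 15 moving second, so Labs Inc. prefers to move first.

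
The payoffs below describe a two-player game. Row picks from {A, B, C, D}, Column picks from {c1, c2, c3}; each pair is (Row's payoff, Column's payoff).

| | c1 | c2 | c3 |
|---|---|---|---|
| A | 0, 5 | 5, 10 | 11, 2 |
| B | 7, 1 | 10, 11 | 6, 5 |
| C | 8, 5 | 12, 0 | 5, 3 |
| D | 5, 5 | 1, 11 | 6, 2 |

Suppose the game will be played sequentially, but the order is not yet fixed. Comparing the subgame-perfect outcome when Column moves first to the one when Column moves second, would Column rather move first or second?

If Row leads: Column's best replies are A→c2, B→c2, C→c1, D→c2; Row's induced payoffs 5, 10, 8, 1; outcome (B, c2), payoffs (10, 11).
If Column leads: Row's best replies are c1→C, c2→C, c3→A; Column's induced payoffs 5, 0, 2; outcome (C, c1), payoffs (8, 5).
Column gets 5 moving first and 11 moving second, so Column prefers to move second.

second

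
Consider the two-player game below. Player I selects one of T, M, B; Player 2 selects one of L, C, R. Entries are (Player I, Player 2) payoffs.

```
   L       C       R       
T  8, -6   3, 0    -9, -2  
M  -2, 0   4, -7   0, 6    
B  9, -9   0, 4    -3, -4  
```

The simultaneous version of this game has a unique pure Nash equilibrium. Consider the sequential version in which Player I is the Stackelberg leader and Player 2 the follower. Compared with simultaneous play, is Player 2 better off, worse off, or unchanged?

worse off

Solve by backward induction (Player I leads).
- T: Player 2 compares -6, 0, -2 and picks C; Player I would get 3.
- M: Player 2 compares 0, -7, 6 and picks R; Player I would get 0.
- B: Player 2 compares -9, 4, -4 and picks C; Player I would get 0.
Player I's induced payoffs are 3, 0, 0, so Player I commits to T. Subgame-perfect outcome: (T, C) with payoffs (3, 0).
For the simultaneous game, intersect best replies.
Player I's best replies: L→B; C→M; R→M.
Player 2's best replies: T→C; M→R; B→C.
Only (M, R) has each player best-responding; Nash payoffs (0, 6).
Player 2 earns 0 sequentially versus 6 at the Nash outcome: worse off.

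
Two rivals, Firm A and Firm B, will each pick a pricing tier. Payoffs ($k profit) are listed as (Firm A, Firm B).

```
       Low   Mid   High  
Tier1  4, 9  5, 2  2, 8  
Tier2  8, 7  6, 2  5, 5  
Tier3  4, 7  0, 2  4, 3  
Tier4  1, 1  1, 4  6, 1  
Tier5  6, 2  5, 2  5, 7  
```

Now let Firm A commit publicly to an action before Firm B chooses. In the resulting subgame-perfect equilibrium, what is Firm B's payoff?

Firm B best-responds to each possible Firm A move:
- Tier1: BR = Low, leader payoff 4.
- Tier2: BR = Low, leader payoff 8.
- Tier3: BR = Low, leader payoff 4.
- Tier4: BR = Mid, leader payoff 1.
- Tier5: BR = High, leader payoff 5.
Maximizing over 4, 8, 4, 1, 5, Firm A chooses Tier2. Subgame-perfect outcome: (Tier2, Low) with payoffs (8, 7).

7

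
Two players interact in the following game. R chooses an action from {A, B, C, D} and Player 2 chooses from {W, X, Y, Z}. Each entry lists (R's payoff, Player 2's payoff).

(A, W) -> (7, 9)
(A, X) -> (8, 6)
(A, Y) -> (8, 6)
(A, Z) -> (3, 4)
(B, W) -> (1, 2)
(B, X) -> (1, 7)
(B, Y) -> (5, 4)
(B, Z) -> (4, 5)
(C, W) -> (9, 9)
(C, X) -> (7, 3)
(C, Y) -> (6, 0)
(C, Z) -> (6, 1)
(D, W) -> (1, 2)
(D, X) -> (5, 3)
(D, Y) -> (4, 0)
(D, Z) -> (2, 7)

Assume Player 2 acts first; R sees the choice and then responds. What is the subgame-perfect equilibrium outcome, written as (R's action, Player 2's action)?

(C, W)

Solve by backward induction (Player 2 leads).
- W: R compares 7, 1, 9, 1 and picks C; Player 2 would get 9.
- X: R compares 8, 1, 7, 5 and picks A; Player 2 would get 6.
- Y: R compares 8, 5, 6, 4 and picks A; Player 2 would get 6.
- Z: R compares 3, 4, 6, 2 and picks C; Player 2 would get 1.
Player 2's induced payoffs are 9, 6, 6, 1, so Player 2 commits to W. Subgame-perfect outcome: (C, W) with payoffs (9, 9).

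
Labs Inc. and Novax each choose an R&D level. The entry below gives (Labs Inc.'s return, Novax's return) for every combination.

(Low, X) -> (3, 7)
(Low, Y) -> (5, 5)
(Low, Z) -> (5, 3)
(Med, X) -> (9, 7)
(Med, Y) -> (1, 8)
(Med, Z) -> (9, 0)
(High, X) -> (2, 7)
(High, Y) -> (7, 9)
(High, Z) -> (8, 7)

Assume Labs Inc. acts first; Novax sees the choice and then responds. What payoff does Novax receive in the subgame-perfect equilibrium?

9

Novax best-responds to each possible Labs Inc. move:
- Low: Novax compares 7, 5, 3 and picks X; Labs Inc. would get 3.
- Med: Novax compares 7, 8, 0 and picks Y; Labs Inc. would get 1.
- High: Novax compares 7, 9, 7 and picks Y; Labs Inc. would get 7.
Among 3, 1, 7, the best is 7 at High. Subgame-perfect outcome: (High, Y) with payoffs (7, 9).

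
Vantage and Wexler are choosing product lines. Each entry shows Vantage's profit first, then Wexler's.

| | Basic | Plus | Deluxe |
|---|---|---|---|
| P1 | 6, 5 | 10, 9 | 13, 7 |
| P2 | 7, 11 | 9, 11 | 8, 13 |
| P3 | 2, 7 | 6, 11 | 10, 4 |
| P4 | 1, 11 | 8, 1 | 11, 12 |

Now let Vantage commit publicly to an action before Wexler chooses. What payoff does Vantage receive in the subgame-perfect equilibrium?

11

Work backward from Wexler's decision.
- P1 → Wexler plays Plus (best of 5, 9, 7); Vantage gets 10.
- P2 → Wexler plays Deluxe (best of 11, 11, 13); Vantage gets 8.
- P3 → Wexler plays Plus (best of 7, 11, 4); Vantage gets 6.
- P4 → Wexler plays Deluxe (best of 11, 1, 12); Vantage gets 11.
Among 10, 8, 6, 11, the best is 11 at P4. Subgame-perfect outcome: (P4, Deluxe) with payoffs (11, 12).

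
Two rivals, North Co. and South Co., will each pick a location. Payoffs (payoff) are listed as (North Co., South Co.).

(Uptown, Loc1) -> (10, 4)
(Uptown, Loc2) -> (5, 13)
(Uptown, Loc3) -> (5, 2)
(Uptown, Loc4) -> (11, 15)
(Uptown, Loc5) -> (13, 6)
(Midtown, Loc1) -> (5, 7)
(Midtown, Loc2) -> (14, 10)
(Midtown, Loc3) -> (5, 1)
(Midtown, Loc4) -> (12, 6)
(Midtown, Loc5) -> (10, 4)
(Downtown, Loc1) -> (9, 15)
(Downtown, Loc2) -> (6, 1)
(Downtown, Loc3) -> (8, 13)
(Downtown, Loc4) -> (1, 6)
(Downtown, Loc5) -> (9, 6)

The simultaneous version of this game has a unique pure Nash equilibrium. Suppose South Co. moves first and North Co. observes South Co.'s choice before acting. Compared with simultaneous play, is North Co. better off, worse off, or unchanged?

Backward induction with South Co. moving first.
- Loc1: North Co. compares 10, 5, 9 and picks Uptown; South Co. would get 4.
- Loc2: North Co. compares 5, 14, 6 and picks Midtown; South Co. would get 10.
- Loc3: North Co. compares 5, 5, 8 and picks Downtown; South Co. would get 13.
- Loc4: North Co. compares 11, 12, 1 and picks Midtown; South Co. would get 6.
- Loc5: North Co. compares 13, 10, 9 and picks Uptown; South Co. would get 6.
Among 4, 10, 13, 6, 6, the best is 13 at Loc3. Subgame-perfect outcome: (Downtown, Loc3) with payoffs (8, 13).
For the simultaneous game, intersect best replies.
North Co.'s best replies: Loc1→Uptown; Loc2→Midtown; Loc3→Downtown; Loc4→Midtown; Loc5→Uptown.
South Co.'s best replies: Uptown→Loc4; Midtown→Loc2; Downtown→Loc1.
The unique mutual best reply is (Midtown, Loc2), giving (14, 10).
North Co. earns 8 sequentially versus 14 at the Nash outcome: worse off.

worse off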